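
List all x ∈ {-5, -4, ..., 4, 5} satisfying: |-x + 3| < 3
Holds for: {1, 2, 3, 4, 5}
Fails for: {-5, -4, -3, -2, -1, 0}

Answer: {1, 2, 3, 4, 5}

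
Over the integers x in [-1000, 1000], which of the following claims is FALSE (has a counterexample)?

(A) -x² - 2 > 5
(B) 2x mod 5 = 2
(A) x = 0: LHS = -0² - 2 = -2; -2 > 5 — FAILS
(B) x = 0: LHS = (2·0) mod 5 = 0 mod 5 = 0; 0 = 2 — FAILS

Answer: Both A and B are false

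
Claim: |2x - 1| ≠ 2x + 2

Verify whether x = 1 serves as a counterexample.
Substitute x = 1 into the relation:
x = 1: LHS = |2·1 - 1| = |1| = 1, RHS = 2·1 + 2 = 4; 1 ≠ 4 — holds

The relation holds at x = 1, so it is not a counterexample.

Answer: No, x = 1 is not a counterexample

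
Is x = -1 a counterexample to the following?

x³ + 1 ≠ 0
Substitute x = -1 into the relation:
x = -1: LHS = (-1)³ + 1 = 0; 0 ≠ 0 — FAILS

Since the claim fails at x = -1, this value is a counterexample.

Answer: Yes, x = -1 is a counterexample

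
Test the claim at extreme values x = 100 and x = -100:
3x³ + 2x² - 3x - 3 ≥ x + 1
x = 100: LHS = 3·100³ + 2·100² - 3·100 - 3 = 3019697, RHS = 100 + 1 = 101; 3019697 ≥ 101 — holds
x = -100: LHS = 3·(-100)³ + 2·(-100)² - 3·(-100) - 3 = -2979703, RHS = (-100) + 1 = -99; -2979703 ≥ -99 — FAILS

Answer: Partially: holds for x = 100, fails for x = -100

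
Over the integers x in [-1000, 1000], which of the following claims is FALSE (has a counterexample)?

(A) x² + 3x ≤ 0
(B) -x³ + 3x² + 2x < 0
(A) x = 1: LHS = 1² + 3·1 = 4; 4 ≤ 0 — FAILS
(B) x = 0: LHS = -0³ + 3·0² + 2·0 = 0; 0 < 0 — FAILS

Answer: Both A and B are false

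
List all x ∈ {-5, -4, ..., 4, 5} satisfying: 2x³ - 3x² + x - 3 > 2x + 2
Holds for: {3, 4, 5}
Fails for: {-5, -4, -3, -2, -1, 0, 1, 2}

Answer: {3, 4, 5}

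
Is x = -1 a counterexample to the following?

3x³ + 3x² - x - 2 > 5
Substitute x = -1 into the relation:
x = -1: LHS = 3·(-1)³ + 3·(-1)² - (-1) - 2 = -1; -1 > 5 — FAILS

Since the claim fails at x = -1, this value is a counterexample.

Answer: Yes, x = -1 is a counterexample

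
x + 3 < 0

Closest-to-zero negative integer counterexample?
Testing negative integers from -1 downward:
x = -1: LHS = (-1) + 3 = 2; 2 < 0 — FAILS  ← closest negative counterexample to 0

Answer: x = -1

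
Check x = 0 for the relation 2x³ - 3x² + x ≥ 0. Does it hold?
x = 0: LHS = 2·0³ - 3·0² + 0 = 0; 0 ≥ 0 — holds

The relation is satisfied at x = 0.

Answer: Yes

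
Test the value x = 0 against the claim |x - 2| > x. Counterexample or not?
Substitute x = 0 into the relation:
x = 0: LHS = |0 - 2| = |-2| = 2; 2 > 0 — holds

The claim holds here, so x = 0 is not a counterexample. (A counterexample exists elsewhere, e.g. x = 1.)

Answer: No, x = 0 is not a counterexample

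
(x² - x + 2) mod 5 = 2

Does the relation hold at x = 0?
x = 0: LHS = (0² - 0 + 2) mod 5 = 2 mod 5 = 2; 2 = 2 — holds

The relation is satisfied at x = 0.

Answer: Yes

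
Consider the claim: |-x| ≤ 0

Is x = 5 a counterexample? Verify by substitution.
Substitute x = 5 into the relation:
x = 5: LHS = |-5| = 5; 5 ≤ 0 — FAILS

Since the claim fails at x = 5, this value is a counterexample.

Answer: Yes, x = 5 is a counterexample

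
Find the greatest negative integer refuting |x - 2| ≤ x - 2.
Testing negative integers from -1 downward:
x = -1: LHS = |(-1) - 2| = |-3| = 3, RHS = (-1) - 2 = -3; 3 ≤ -3 — FAILS  ← closest negative counterexample to 0

Answer: x = -1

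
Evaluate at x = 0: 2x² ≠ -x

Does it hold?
x = 0: LHS = 2·0² = 0, RHS = -0 = 0; 0 ≠ 0 — FAILS

The relation fails at x = 0, so x = 0 is a counterexample.

Answer: No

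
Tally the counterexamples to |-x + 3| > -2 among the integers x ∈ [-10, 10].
An absolute value is never negative, so the left side is ≥ 0 for every x, while the right side is -2. Tightest case in [-10, 10] is x = 3:
x = 3: LHS = |-3 + 3| = |0| = 0; 0 > -2 — holds
Hence LHS − RHS is never zero or negative, i.e. LHS > RHS throughout, so the relation holds for every integer in [-10, 10].

No counterexample appears in that range.

Answer: 0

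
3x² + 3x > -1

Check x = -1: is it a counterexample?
Substitute x = -1 into the relation:
x = -1: LHS = 3·(-1)² + 3·(-1) = 0; 0 > -1 — holds

The relation holds at x = -1, so it is not a counterexample.

Answer: No, x = -1 is not a counterexample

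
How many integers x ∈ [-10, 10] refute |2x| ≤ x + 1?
Counterexamples in [-10, 10]: {-10, -9, -8, -7, -6, -5, -4, -3, -2, -1, 2, 3, 4, 5, 6, 7, 8, 9, 10}.

Counting them gives 19 values.

Answer: 19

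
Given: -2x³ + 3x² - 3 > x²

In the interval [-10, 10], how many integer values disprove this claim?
Counterexamples in [-10, 10]: {0, 1, 2, 3, 4, 5, 6, 7, 8, 9, 10}.

Counting them gives 11 values.

Answer: 11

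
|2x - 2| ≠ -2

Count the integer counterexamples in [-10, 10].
An absolute value is never negative, so the left side is ≥ 0 for every x, while the right side is -2. Tightest case in [-10, 10] is x = 1:
x = 1: LHS = |2·1 - 2| = |0| = 0; 0 ≠ -2 — holds
Hence LHS − RHS is never 0, i.e. the two sides are never equal, so the relation holds for every integer in [-10, 10].

No counterexample appears in that range.

Answer: 0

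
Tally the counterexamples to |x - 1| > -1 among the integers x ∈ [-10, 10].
An absolute value is never negative, so the left side is ≥ 0 for every x, while the right side is -1. Tightest case in [-10, 10] is x = 1:
x = 1: LHS = |1 - 1| = |0| = 0; 0 > -1 — holds
Hence LHS − RHS is never zero or negative, i.e. LHS > RHS throughout, so the relation holds for every integer in [-10, 10].

No counterexample appears in that range.

Answer: 0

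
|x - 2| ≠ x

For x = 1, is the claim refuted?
Substitute x = 1 into the relation:
x = 1: LHS = |1 - 2| = |-1| = 1; 1 ≠ 1 — FAILS

Since the claim fails at x = 1, this value is a counterexample.

Answer: Yes, x = 1 is a counterexample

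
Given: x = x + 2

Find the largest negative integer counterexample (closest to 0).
Testing negative integers from -1 downward:
x = -1: RHS = (-1) + 2 = 1; -1 = 1 — FAILS  ← closest negative counterexample to 0

Answer: x = -1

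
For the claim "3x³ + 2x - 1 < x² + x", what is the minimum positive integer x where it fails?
Testing positive integers:
x = 1: LHS = 3·1³ + 2·1 - 1 = 4, RHS = 1² + 1 = 2; 4 < 2 — FAILS  ← smallest positive counterexample

Answer: x = 1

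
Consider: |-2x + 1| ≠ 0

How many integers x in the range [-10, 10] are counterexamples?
Over all integers in [-10, 10], LHS − RHS is always positive; it is smallest at x = 0, where it equals 1:
x = 0: LHS = |-2·0 + 1| = |1| = 1; 1 ≠ 0 — holds
At the ends of the range:
x = -10: LHS = |-2·(-10) + 1| = |21| = 21; 21 ≠ 0 — holds
x = 10: LHS = |-2·10 + 1| = |-19| = 19; 19 ≠ 0 — holds
Hence LHS − RHS is never 0, i.e. the two sides are never equal, so the relation holds for every integer in [-10, 10].

No counterexample appears in that range.

Answer: 0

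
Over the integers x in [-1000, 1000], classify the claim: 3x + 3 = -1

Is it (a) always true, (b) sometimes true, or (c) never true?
Track d = LHS − RHS over the integers in [-1000, 1000]. Equality would need d = 0, but d changes sign only between consecutive integers, jumping over 0:
x = -2: LHS = 3·(-2) + 3 = -3; -3 = -1 — FAILS  (d = -2)
x = -1: LHS = 3·(-1) + 3 = 0; 0 = -1 — FAILS  (d = 1)
Away from these crossings d keeps a constant sign, and checking every integer in [-1000, 1000] confirms d ≠ 0 throughout. Hence the two sides are never equal, so the claimed relation (=) fails for every integer in [-1000, 1000].

No integer in the range satisfies it.

Answer: Never true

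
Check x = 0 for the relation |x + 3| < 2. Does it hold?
x = 0: LHS = |0 + 3| = |3| = 3; 3 < 2 — FAILS

The relation fails at x = 0, so x = 0 is a counterexample.

Answer: No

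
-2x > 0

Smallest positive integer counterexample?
Testing positive integers:
x = 1: LHS = -2·1 = -2; -2 > 0 — FAILS  ← smallest positive counterexample

Answer: x = 1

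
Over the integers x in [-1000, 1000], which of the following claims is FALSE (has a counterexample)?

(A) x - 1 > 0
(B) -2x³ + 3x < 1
(A) x = 0: LHS = 0 - 1 = -1; -1 > 0 — FAILS
(B) x = 1: LHS = -2·1³ + 3·1 = 1; 1 < 1 — FAILS

Answer: Both A and B are false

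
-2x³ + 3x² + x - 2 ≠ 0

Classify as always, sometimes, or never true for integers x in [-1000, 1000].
Holds at x = 0: LHS = -2·0³ + 3·0² + 0 - 2 = -2; -2 ≠ 0 — holds
Fails at x = 1: LHS = -2·1³ + 3·1² + 1 - 2 = 0; 0 ≠ 0 — FAILS
It is satisfied by some integers in the range but not all.

Answer: Sometimes true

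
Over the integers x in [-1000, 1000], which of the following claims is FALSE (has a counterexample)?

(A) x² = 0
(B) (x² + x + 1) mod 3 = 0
(A) x = 1: LHS = 1² = 1; 1 = 0 — FAILS
(B) x = 0: LHS = (0² + 0 + 1) mod 3 = 1 mod 3 = 1; 1 = 0 — FAILS

Answer: Both A and B are false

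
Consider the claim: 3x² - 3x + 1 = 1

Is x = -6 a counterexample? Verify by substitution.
Substitute x = -6 into the relation:
x = -6: LHS = 3·(-6)² - 3·(-6) + 1 = 127; 127 = 1 — FAILS

Since the claim fails at x = -6, this value is a counterexample.

Answer: Yes, x = -6 is a counterexample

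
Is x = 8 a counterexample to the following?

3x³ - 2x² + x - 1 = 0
Substitute x = 8 into the relation:
x = 8: LHS = 3·8³ - 2·8² + 8 - 1 = 1415; 1415 = 0 — FAILS

Since the claim fails at x = 8, this value is a counterexample.

Answer: Yes, x = 8 is a counterexample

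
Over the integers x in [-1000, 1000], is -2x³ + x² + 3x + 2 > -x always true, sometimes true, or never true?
Holds at x = 0: LHS = -2·0³ + 0² + 3·0 + 2 = 2, RHS = -0 = 0; 2 > 0 — holds
Fails at x = 2: LHS = -2·2³ + 2² + 3·2 + 2 = -4; -4 > -2 — FAILS
It is satisfied by some integers in the range but not all.

Answer: Sometimes true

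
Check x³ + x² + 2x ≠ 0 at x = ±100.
x = 100: LHS = 100³ + 100² + 2·100 = 1010200; 1010200 ≠ 0 — holds
x = -100: LHS = (-100)³ + (-100)² + 2·(-100) = -990200; -990200 ≠ 0 — holds

Answer: Yes, holds for both x = 100 and x = -100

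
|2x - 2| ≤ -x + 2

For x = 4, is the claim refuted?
Substitute x = 4 into the relation:
x = 4: LHS = |2·4 - 2| = |6| = 6, RHS = -4 + 2 = -2; 6 ≤ -2 — FAILS

Since the claim fails at x = 4, this value is a counterexample.

Answer: Yes, x = 4 is a counterexample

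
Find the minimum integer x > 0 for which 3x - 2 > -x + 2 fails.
Testing positive integers:
x = 1: LHS = 3·1 - 2 = 1, RHS = -1 + 2 = 1; 1 > 1 — FAILS  ← smallest positive counterexample

Answer: x = 1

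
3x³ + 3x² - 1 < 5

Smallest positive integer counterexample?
Testing positive integers:
x = 1: LHS = 3·1³ + 3·1² - 1 = 5; 5 < 5 — FAILS  ← smallest positive counterexample

Answer: x = 1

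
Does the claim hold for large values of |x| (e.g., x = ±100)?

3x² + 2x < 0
x = 100: LHS = 3·100² + 2·100 = 30200; 30200 < 0 — FAILS
x = -100: LHS = 3·(-100)² + 2·(-100) = 29800; 29800 < 0 — FAILS

Answer: No, fails for both x = 100 and x = -100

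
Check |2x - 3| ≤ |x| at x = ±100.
x = 100: LHS = |2·100 - 3| = |197| = 197, RHS = |100| = 100; 197 ≤ 100 — FAILS
x = -100: LHS = |2·(-100) - 3| = |-203| = 203, RHS = |-100| = 100; 203 ≤ 100 — FAILS

Answer: No, fails for both x = 100 and x = -100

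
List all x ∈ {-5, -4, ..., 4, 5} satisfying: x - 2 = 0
Holds for: {2}
Fails for: {-5, -4, -3, -2, -1, 0, 1, 3, 4, 5}

Answer: {2}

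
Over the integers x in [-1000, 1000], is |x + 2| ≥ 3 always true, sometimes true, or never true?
Holds at x = 1: LHS = |1 + 2| = |3| = 3; 3 ≥ 3 — holds
Fails at x = 0: LHS = |0 + 2| = |2| = 2; 2 ≥ 3 — FAILS
It is satisfied by some integers in the range but not all.

Answer: Sometimes true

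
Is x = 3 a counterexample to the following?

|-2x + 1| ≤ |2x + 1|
Substitute x = 3 into the relation:
x = 3: LHS = |-2·3 + 1| = |-5| = 5, RHS = |2·3 + 1| = |7| = 7; 5 ≤ 7 — holds

The claim holds here, so x = 3 is not a counterexample. (A counterexample exists elsewhere, e.g. x = -1.)

Answer: No, x = 3 is not a counterexample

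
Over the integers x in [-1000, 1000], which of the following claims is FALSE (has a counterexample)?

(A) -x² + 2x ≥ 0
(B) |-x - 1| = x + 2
(A) x = -1: LHS = -(-1)² + 2·(-1) = -3; -3 ≥ 0 — FAILS
(B) x = 0: LHS = |-0 - 1| = |-1| = 1, RHS = 0 + 2 = 2; 1 = 2 — FAILS

Answer: Both A and B are false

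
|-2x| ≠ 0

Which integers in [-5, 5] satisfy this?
Holds for: {-5, -4, -3, -2, -1, 1, 2, 3, 4, 5}
Fails for: {0}

Answer: {-5, -4, -3, -2, -1, 1, 2, 3, 4, 5}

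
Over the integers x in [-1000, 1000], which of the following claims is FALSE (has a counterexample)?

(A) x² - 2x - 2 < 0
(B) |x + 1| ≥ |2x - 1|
(A) x = -1: LHS = (-1)² - 2·(-1) - 2 = 1; 1 < 0 — FAILS
(B) x = -1: LHS = |(-1) + 1| = |0| = 0, RHS = |2·(-1) - 1| = |-3| = 3; 0 ≥ 3 — FAILS

Answer: Both A and B are false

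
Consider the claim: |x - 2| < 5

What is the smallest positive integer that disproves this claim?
Testing positive integers:
(x = 1 through x = 1 all satisfy the relation; showing from x = 2.)
x = 2: LHS = |2 - 2| = |0| = 0; 0 < 5 — holds
x = 3: LHS = |3 - 2| = |1| = 1; 1 < 5 — holds
x = 4: LHS = |4 - 2| = |2| = 2; 2 < 5 — holds
x = 5: LHS = |5 - 2| = |3| = 3; 3 < 5 — holds
x = 6: LHS = |6 - 2| = |4| = 4; 4 < 5 — holds
x = 7: LHS = |7 - 2| = |5| = 5; 5 < 5 — FAILS  ← smallest positive counterexample

Answer: x = 7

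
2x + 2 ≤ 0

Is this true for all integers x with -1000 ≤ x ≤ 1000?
The claim fails at x = 0:
x = 0: LHS = 2·0 + 2 = 2; 2 ≤ 0 — FAILS

Because a single integer refutes it, the statement is false.

Answer: False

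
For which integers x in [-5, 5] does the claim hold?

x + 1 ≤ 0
Holds for: {-5, -4, -3, -2, -1}
Fails for: {0, 1, 2, 3, 4, 5}

Answer: {-5, -4, -3, -2, -1}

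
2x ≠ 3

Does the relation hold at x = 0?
x = 0: LHS = 2·0 = 0; 0 ≠ 3 — holds

The relation is satisfied at x = 0.

Answer: Yes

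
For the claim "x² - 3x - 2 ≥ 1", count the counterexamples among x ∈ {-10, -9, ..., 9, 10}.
Counterexamples in [-10, 10]: {0, 1, 2, 3}.

Counting them gives 4 values.

Answer: 4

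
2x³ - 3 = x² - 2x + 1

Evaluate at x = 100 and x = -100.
x = 100: LHS = 2·100³ - 3 = 1999997, RHS = 100² - 2·100 + 1 = 9801; 1999997 = 9801 — FAILS
x = -100: LHS = 2·(-100)³ - 3 = -2000003, RHS = (-100)² - 2·(-100) + 1 = 10201; -2000003 = 10201 — FAILS

Answer: No, fails for both x = 100 and x = -100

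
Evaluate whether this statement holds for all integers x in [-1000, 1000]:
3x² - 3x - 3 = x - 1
The claim fails at x = 0:
x = 0: LHS = 3·0² - 3·0 - 3 = -3, RHS = 0 - 1 = -1; -3 = -1 — FAILS

Because a single integer refutes it, the statement is false.

Answer: False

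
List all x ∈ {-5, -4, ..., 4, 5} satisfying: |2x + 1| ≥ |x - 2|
Holds for: {-5, -4, -3, 1, 2, 3, 4, 5}
Fails for: {-2, -1, 0}

Answer: {-5, -4, -3, 1, 2, 3, 4, 5}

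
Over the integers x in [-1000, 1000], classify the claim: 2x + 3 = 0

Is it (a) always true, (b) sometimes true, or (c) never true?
Track d = LHS − RHS over the integers in [-1000, 1000]. Equality would need d = 0, but d changes sign only between consecutive integers, jumping over 0:
x = -2: LHS = 2·(-2) + 3 = -1; -1 = 0 — FAILS  (d = -1)
x = -1: LHS = 2·(-1) + 3 = 1; 1 = 0 — FAILS  (d = 1)
Away from these crossings d keeps a constant sign, and checking every integer in [-1000, 1000] confirms d ≠ 0 throughout. Hence the two sides are never equal, so the claimed relation (=) fails for every integer in [-1000, 1000].

No integer in the range satisfies it.

Answer: Never true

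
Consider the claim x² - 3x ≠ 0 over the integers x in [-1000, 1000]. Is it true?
The claim fails at x = 0:
x = 0: LHS = 0² - 3·0 = 0; 0 ≠ 0 — FAILS

Because a single integer refutes it, the statement is false.

Answer: False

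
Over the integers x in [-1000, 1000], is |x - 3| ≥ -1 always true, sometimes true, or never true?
An absolute value is never negative, so the left side is ≥ 0 for every x, while the right side is -1. Tightest case in [-1000, 1000] is x = 3:
x = 3: LHS = |3 - 3| = |0| = 0; 0 ≥ -1 — holds
Hence LHS − RHS is never negative, i.e. LHS ≥ RHS throughout, so the relation holds for every integer in [-1000, 1000].

No counterexample exists.

Answer: Always true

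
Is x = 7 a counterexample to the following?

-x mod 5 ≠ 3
Substitute x = 7 into the relation:
x = 7: LHS = (-7) mod 5 = 3; 3 ≠ 3 — FAILS

Since the claim fails at x = 7, this value is a counterexample.

Answer: Yes, x = 7 is a counterexample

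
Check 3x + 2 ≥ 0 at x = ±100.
x = 100: LHS = 3·100 + 2 = 302; 302 ≥ 0 — holds
x = -100: LHS = 3·(-100) + 2 = -298; -298 ≥ 0 — FAILS

Answer: Partially: holds for x = 100, fails for x = -100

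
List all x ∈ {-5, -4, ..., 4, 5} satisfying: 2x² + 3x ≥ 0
Holds for: {-5, -4, -3, -2, 0, 1, 2, 3, 4, 5}
Fails for: {-1}

Answer: {-5, -4, -3, -2, 0, 1, 2, 3, 4, 5}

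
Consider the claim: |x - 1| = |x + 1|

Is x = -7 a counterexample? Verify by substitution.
Substitute x = -7 into the relation:
x = -7: LHS = |(-7) - 1| = |-8| = 8, RHS = |(-7) + 1| = |-6| = 6; 8 = 6 — FAILS

Since the claim fails at x = -7, this value is a counterexample.

Answer: Yes, x = -7 is a counterexample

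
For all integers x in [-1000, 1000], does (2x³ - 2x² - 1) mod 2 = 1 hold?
For a polynomial with integer coefficients, its value mod 2 depends only on x mod 2, so it suffices to check one representative of each residue class, x = 0, 1:
x = 0: LHS = (2·0³ - 2·0² - 1) mod 2 = (-1) mod 2 = 1; 1 = 1 — holds
x = 1: LHS = (2·1³ - 2·1² - 1) mod 2 = (-1) mod 2 = 1; 1 = 1 — holds
The relation holds in every residue class, so the relation holds for every integer in [-1000, 1000].

No counterexample exists.

Answer: True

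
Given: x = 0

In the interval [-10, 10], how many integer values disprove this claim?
Counterexamples in [-10, 10]: {-10, -9, -8, -7, -6, -5, -4, -3, -2, -1, 1, 2, 3, 4, 5, 6, 7, 8, 9, 10}.

Counting them gives 20 values.

Answer: 20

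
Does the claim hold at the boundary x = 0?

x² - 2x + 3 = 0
x = 0: LHS = 0² - 2·0 + 3 = 3; 3 = 0 — FAILS

The relation fails at x = 0, so x = 0 is a counterexample.

Answer: No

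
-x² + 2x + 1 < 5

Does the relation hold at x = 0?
x = 0: LHS = -0² + 2·0 + 1 = 1; 1 < 5 — holds

The relation is satisfied at x = 0.

Answer: Yes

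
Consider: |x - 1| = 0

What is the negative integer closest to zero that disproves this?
Testing negative integers from -1 downward:
x = -1: LHS = |(-1) - 1| = |-2| = 2; 2 = 0 — FAILS  ← closest negative counterexample to 0

Answer: x = -1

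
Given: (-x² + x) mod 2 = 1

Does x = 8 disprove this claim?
Substitute x = 8 into the relation:
x = 8: LHS = (-8² + 8) mod 2 = (-56) mod 2 = 0; 0 = 1 — FAILS

Since the claim fails at x = 8, this value is a counterexample.

Answer: Yes, x = 8 is a counterexample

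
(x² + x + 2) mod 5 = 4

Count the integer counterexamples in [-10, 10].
Counterexamples in [-10, 10]: {-10, -8, -6, -5, -3, -1, 0, 2, 4, 5, 7, 9, 10}.

Counting them gives 13 values.

Answer: 13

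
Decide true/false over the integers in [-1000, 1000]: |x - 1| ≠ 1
The claim fails at x = 0:
x = 0: LHS = |0 - 1| = |-1| = 1; 1 ≠ 1 — FAILS

Because a single integer refutes it, the statement is false.

Answer: False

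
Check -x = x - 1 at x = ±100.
x = 100: RHS = 100 - 1 = 99; -100 = 99 — FAILS
x = -100: LHS = -(-100) = 100, RHS = (-100) - 1 = -101; 100 = -101 — FAILS

Answer: No, fails for both x = 100 and x = -100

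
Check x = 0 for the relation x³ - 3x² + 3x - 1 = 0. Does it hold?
x = 0: LHS = 0³ - 3·0² + 3·0 - 1 = -1; -1 = 0 — FAILS

The relation fails at x = 0, so x = 0 is a counterexample.

Answer: No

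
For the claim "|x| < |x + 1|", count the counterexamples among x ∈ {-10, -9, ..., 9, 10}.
Counterexamples in [-10, 10]: {-10, -9, -8, -7, -6, -5, -4, -3, -2, -1}.

Counting them gives 10 values.

Answer: 10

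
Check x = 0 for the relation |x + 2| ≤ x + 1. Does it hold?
x = 0: LHS = |0 + 2| = |2| = 2, RHS = 0 + 1 = 1; 2 ≤ 1 — FAILS

The relation fails at x = 0, so x = 0 is a counterexample.

Answer: No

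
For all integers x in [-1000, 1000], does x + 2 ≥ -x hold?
The claim fails at x = -2:
x = -2: LHS = (-2) + 2 = 0, RHS = -(-2) = 2; 0 ≥ 2 — FAILS

Because a single integer refutes it, the statement is false.

Answer: False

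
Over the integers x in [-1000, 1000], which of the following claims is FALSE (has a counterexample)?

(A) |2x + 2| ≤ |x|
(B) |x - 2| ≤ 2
(A) x = 0: LHS = |2·0 + 2| = |2| = 2, RHS = |0| = 0; 2 ≤ 0 — FAILS
(B) x = -1: LHS = |(-1) - 2| = |-3| = 3; 3 ≤ 2 — FAILS

Answer: Both A and B are false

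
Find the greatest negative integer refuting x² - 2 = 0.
Testing negative integers from -1 downward:
x = -1: LHS = (-1)² - 2 = -1; -1 = 0 — FAILS  ← closest negative counterexample to 0

Answer: x = -1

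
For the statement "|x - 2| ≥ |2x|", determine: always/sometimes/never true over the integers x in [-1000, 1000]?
Holds at x = 0: LHS = |0 - 2| = |-2| = 2, RHS = |2·0| = |0| = 0; 2 ≥ 0 — holds
Fails at x = 1: LHS = |1 - 2| = |-1| = 1, RHS = |2·1| = |2| = 2; 1 ≥ 2 — FAILS
It is satisfied by some integers in the range but not all.

Answer: Sometimes true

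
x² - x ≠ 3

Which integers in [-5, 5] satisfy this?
Track d = LHS − RHS over the integers in [-5, 5]. Equality would need d = 0, but d changes sign only between consecutive integers, jumping over 0:
x = -2: LHS = (-2)² - (-2) = 6; 6 ≠ 3 — holds  (d = 3)
x = -1: LHS = (-1)² - (-1) = 2; 2 ≠ 3 — holds  (d = -1)
x = 2: LHS = 2² - 2 = 2; 2 ≠ 3 — holds  (d = -1)
x = 3: LHS = 3² - 3 = 6; 6 ≠ 3 — holds  (d = 3)
Away from these crossings d keeps a constant sign, and checking every integer in [-5, 5] confirms d ≠ 0 throughout. Hence the two sides are never equal, so the relation holds for every integer in [-5, 5].

Answer: All integers in [-5, 5]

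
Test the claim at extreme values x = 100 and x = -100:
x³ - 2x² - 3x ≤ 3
x = 100: LHS = 100³ - 2·100² - 3·100 = 979700; 979700 ≤ 3 — FAILS
x = -100: LHS = (-100)³ - 2·(-100)² - 3·(-100) = -1019700; -1019700 ≤ 3 — holds

Answer: Partially: fails for x = 100, holds for x = -100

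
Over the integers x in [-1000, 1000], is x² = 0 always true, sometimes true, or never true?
Holds at x = 0: LHS = 0² = 0; 0 = 0 — holds
Fails at x = 1: LHS = 1² = 1; 1 = 0 — FAILS
It is satisfied by some integers in the range but not all.

Answer: Sometimes true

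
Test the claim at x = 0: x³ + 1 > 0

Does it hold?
x = 0: LHS = 0³ + 1 = 1; 1 > 0 — holds

The relation is satisfied at x = 0.

Answer: Yes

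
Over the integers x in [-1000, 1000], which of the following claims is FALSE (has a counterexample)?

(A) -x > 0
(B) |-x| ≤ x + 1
(A) x = 0: LHS = -0 = 0; 0 > 0 — FAILS
(B) x = -1: LHS = |-(-1)| = |1| = 1, RHS = (-1) + 1 = 0; 1 ≤ 0 — FAILS

Answer: Both A and B are false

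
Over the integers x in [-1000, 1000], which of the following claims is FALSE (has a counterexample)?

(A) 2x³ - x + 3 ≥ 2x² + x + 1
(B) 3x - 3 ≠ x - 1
(A) x = -2: LHS = 2·(-2)³ - (-2) + 3 = -11, RHS = 2·(-2)² + (-2) + 1 = 7; -11 ≥ 7 — FAILS
(B) x = 1: LHS = 3·1 - 3 = 0, RHS = 1 - 1 = 0; 0 ≠ 0 — FAILS

Answer: Both A and B are false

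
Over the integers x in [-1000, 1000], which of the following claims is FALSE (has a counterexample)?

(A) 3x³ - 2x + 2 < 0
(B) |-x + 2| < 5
(A) x = 0: LHS = 3·0³ - 2·0 + 2 = 2; 2 < 0 — FAILS
(B) x = -3: LHS = |-(-3) + 2| = |5| = 5; 5 < 5 — FAILS

Answer: Both A and B are false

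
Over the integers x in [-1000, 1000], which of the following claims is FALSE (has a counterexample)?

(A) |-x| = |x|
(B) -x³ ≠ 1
(A) LHS − RHS = 0 at every integer in [-1000, 1000]; the two sides always agree. For instance:
x = -1000: LHS = |-(-1000)| = |1000| = 1000, RHS = |-1000| = 1000; 1000 = 1000 — holds
x = 0: LHS = |-0| = |0| = 0, RHS = |0| = 0; 0 = 0 — holds
x = 1000: LHS = |-1000| = 1000, RHS = |1000| = 1000; 1000 = 1000 — holds
The sides are never unequal, so the relation holds for every integer in [-1000, 1000].

(B) x = -1: LHS = -(-1)³ = 1; 1 ≠ 1 — FAILS

Only (B) has a counterexample.

Answer: B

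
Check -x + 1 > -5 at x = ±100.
x = 100: LHS = -100 + 1 = -99; -99 > -5 — FAILS
x = -100: LHS = -(-100) + 1 = 101; 101 > -5 — holds

Answer: Partially: fails for x = 100, holds for x = -100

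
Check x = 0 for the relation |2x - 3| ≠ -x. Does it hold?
x = 0: LHS = |2·0 - 3| = |-3| = 3, RHS = -0 = 0; 3 ≠ 0 — holds

The relation is satisfied at x = 0.

Answer: Yes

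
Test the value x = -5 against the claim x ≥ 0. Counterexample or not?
Substitute x = -5 into the relation:
x = -5: -5 ≥ 0 — FAILS

Since the claim fails at x = -5, this value is a counterexample.

Answer: Yes, x = -5 is a counterexample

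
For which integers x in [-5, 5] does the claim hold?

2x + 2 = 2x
Over all integers in [-5, 5], LHS − RHS is always positive; it is smallest at x = 0, where it equals 2:
x = 0: LHS = 2·0 + 2 = 2, RHS = 2·0 = 0; 2 = 0 — FAILS
At the ends of the range:
x = -5: LHS = 2·(-5) + 2 = -8, RHS = 2·(-5) = -10; -8 = -10 — FAILS
x = 5: LHS = 2·5 + 2 = 12, RHS = 2·5 = 10; 12 = 10 — FAILS
Hence LHS − RHS is never 0, i.e. the two sides are never equal, so the claimed relation (=) fails for every integer in [-5, 5].

Answer: None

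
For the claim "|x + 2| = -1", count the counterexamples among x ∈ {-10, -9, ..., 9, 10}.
Counterexamples in [-10, 10]: {-10, -9, -8, -7, -6, -5, -4, -3, -2, -1, 0, 1, 2, 3, 4, 5, 6, 7, 8, 9, 10}.

Counting them gives 21 values.

Answer: 21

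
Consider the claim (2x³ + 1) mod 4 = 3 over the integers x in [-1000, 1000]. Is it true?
The claim fails at x = 0:
x = 0: LHS = (2·0³ + 1) mod 4 = 1 mod 4 = 1; 1 = 3 — FAILS

Because a single integer refutes it, the statement is false.

Answer: False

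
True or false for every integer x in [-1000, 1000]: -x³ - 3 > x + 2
The claim fails at x = 0:
x = 0: LHS = -0³ - 3 = -3, RHS = 0 + 2 = 2; -3 > 2 — FAILS

Because a single integer refutes it, the statement is false.

Answer: False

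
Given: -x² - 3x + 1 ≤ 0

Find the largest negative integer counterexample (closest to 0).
Testing negative integers from -1 downward:
x = -1: LHS = -(-1)² - 3·(-1) + 1 = 3; 3 ≤ 0 — FAILS  ← closest negative counterexample to 0

Answer: x = -1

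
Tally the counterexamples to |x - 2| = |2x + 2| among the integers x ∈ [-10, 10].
Counterexamples in [-10, 10]: {-10, -9, -8, -7, -6, -5, -3, -2, -1, 1, 2, 3, 4, 5, 6, 7, 8, 9, 10}.

Counting them gives 19 values.

Answer: 19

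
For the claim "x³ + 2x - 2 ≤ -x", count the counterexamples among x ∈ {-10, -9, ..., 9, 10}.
Counterexamples in [-10, 10]: {1, 2, 3, 4, 5, 6, 7, 8, 9, 10}.

Counting them gives 10 values.

Answer: 10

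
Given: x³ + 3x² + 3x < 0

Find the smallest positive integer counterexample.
Testing positive integers:
x = 1: LHS = 1³ + 3·1² + 3·1 = 7; 7 < 0 — FAILS  ← smallest positive counterexample

Answer: x = 1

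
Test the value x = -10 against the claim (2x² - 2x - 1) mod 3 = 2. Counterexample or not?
Substitute x = -10 into the relation:
x = -10: LHS = (2·(-10)² - 2·(-10) - 1) mod 3 = 219 mod 3 = 0; 0 = 2 — FAILS

Since the claim fails at x = -10, this value is a counterexample.

Answer: Yes, x = -10 is a counterexample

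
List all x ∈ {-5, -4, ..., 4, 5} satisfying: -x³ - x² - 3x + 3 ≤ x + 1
Holds for: {1, 2, 3, 4, 5}
Fails for: {-5, -4, -3, -2, -1, 0}

Answer: {1, 2, 3, 4, 5}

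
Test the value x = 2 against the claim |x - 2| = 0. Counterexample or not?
Substitute x = 2 into the relation:
x = 2: LHS = |2 - 2| = |0| = 0; 0 = 0 — holds

The claim holds here, so x = 2 is not a counterexample. (A counterexample exists elsewhere, e.g. x = 0.)

Answer: No, x = 2 is not a counterexample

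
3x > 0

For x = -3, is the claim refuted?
Substitute x = -3 into the relation:
x = -3: LHS = 3·(-3) = -9; -9 > 0 — FAILS

Since the claim fails at x = -3, this value is a counterexample.

Answer: Yes, x = -3 is a counterexample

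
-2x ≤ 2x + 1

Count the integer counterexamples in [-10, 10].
Counterexamples in [-10, 10]: {-10, -9, -8, -7, -6, -5, -4, -3, -2, -1}.

Counting them gives 10 values.

Answer: 10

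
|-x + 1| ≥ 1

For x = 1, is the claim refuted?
Substitute x = 1 into the relation:
x = 1: LHS = |-1 + 1| = |0| = 0; 0 ≥ 1 — FAILS

Since the claim fails at x = 1, this value is a counterexample.

Answer: Yes, x = 1 is a counterexample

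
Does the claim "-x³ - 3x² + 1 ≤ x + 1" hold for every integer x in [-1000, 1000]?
The claim fails at x = -3:
x = -3: LHS = -(-3)³ - 3·(-3)² + 1 = 1, RHS = (-3) + 1 = -2; 1 ≤ -2 — FAILS

Because a single integer refutes it, the statement is false.

Answer: False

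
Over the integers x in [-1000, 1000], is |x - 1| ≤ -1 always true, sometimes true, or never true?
An absolute value is never negative, so the left side is ≥ 0 for every x, while the right side is -1. Tightest case in [-1000, 1000] is x = 1:
x = 1: LHS = |1 - 1| = |0| = 0; 0 ≤ -1 — FAILS
Hence LHS − RHS is never zero or negative, i.e. LHS > RHS throughout, so the claimed relation (≤) fails for every integer in [-1000, 1000].

No integer in the range satisfies it.

Answer: Never true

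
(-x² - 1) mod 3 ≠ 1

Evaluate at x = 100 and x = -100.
x = 100: LHS = (-100² - 1) mod 3 = (-10001) mod 3 = 1; 1 ≠ 1 — FAILS
x = -100: LHS = (-(-100)² - 1) mod 3 = (-10001) mod 3 = 1; 1 ≠ 1 — FAILS

Answer: No, fails for both x = 100 and x = -100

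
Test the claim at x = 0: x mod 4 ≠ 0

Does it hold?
x = 0: LHS = 0 mod 4 = 0; 0 ≠ 0 — FAILS

The relation fails at x = 0, so x = 0 is a counterexample.

Answer: No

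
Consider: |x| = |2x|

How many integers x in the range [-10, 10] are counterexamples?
Counterexamples in [-10, 10]: {-10, -9, -8, -7, -6, -5, -4, -3, -2, -1, 1, 2, 3, 4, 5, 6, 7, 8, 9, 10}.

Counting them gives 20 values.

Answer: 20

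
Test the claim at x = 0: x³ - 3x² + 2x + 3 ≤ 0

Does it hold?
x = 0: LHS = 0³ - 3·0² + 2·0 + 3 = 3; 3 ≤ 0 — FAILS

The relation fails at x = 0, so x = 0 is a counterexample.

Answer: No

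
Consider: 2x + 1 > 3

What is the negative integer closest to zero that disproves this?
Testing negative integers from -1 downward:
x = -1: LHS = 2·(-1) + 1 = -1; -1 > 3 — FAILS  ← closest negative counterexample to 0

Answer: x = -1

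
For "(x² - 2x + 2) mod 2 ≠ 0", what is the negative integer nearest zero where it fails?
Testing negative integers from -1 downward:
x = -1: LHS = ((-1)² - 2·(-1) + 2) mod 2 = 5 mod 2 = 1; 1 ≠ 0 — holds
x = -2: LHS = ((-2)² - 2·(-2) + 2) mod 2 = 10 mod 2 = 0; 0 ≠ 0 — FAILS  ← closest negative counterexample to 0

Answer: x = -2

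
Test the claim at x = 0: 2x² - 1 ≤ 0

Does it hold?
x = 0: LHS = 2·0² - 1 = -1; -1 ≤ 0 — holds

The relation is satisfied at x = 0.

Answer: Yes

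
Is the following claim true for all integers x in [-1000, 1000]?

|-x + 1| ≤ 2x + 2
The claim fails at x = -1:
x = -1: LHS = |-(-1) + 1| = |2| = 2, RHS = 2·(-1) + 2 = 0; 2 ≤ 0 — FAILS

Because a single integer refutes it, the statement is false.

Answer: False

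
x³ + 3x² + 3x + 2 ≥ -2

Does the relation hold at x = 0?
x = 0: LHS = 0³ + 3·0² + 3·0 + 2 = 2; 2 ≥ -2 — holds

The relation is satisfied at x = 0.

Answer: Yes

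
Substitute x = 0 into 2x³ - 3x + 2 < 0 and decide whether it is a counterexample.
Substitute x = 0 into the relation:
x = 0: LHS = 2·0³ - 3·0 + 2 = 2; 2 < 0 — FAILS

Since the claim fails at x = 0, this value is a counterexample.

Answer: Yes, x = 0 is a counterexample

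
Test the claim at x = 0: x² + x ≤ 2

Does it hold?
x = 0: LHS = 0² + 0 = 0; 0 ≤ 2 — holds

The relation is satisfied at x = 0.

Answer: Yes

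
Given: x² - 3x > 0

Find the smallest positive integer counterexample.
Testing positive integers:
x = 1: LHS = 1² - 3·1 = -2; -2 > 0 — FAILS  ← smallest positive counterexample

Answer: x = 1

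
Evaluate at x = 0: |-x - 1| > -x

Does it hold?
x = 0: LHS = |-0 - 1| = |-1| = 1, RHS = -0 = 0; 1 > 0 — holds

The relation is satisfied at x = 0.

Answer: Yes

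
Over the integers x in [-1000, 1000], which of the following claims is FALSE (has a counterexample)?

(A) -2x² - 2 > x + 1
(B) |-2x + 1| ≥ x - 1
(A) x = 0: LHS = -2·0² - 2 = -2, RHS = 0 + 1 = 1; -2 > 1 — FAILS

(B) Over all integers in [-1000, 1000], LHS − RHS is smallest at x = 1, where it equals 1:
x = 1: LHS = |-2·1 + 1| = |-1| = 1, RHS = 1 - 1 = 0; 1 ≥ 0 — holds
At the ends of the range:
x = -1000: LHS = |-2·(-1000) + 1| = |2001| = 2001, RHS = (-1000) - 1 = -1001; 2001 ≥ -1001 — holds
x = 1000: LHS = |-2·1000 + 1| = |-1999| = 1999, RHS = 1000 - 1 = 999; 1999 ≥ 999 — holds
Hence LHS − RHS is never negative, i.e. LHS ≥ RHS throughout, so the relation holds for every integer in [-1000, 1000].

Only (A) has a counterexample.

Answer: A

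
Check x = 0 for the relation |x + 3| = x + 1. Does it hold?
x = 0: LHS = |0 + 3| = |3| = 3, RHS = 0 + 1 = 1; 3 = 1 — FAILS

The relation fails at x = 0, so x = 0 is a counterexample.

Answer: No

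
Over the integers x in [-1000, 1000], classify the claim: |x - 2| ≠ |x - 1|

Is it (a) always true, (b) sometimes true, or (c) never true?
Track d = LHS − RHS over the integers in [-1000, 1000]. Equality would need d = 0, but d changes sign only between consecutive integers, jumping over 0:
x = 1: LHS = |1 - 2| = |-1| = 1, RHS = |1 - 1| = |0| = 0; 1 ≠ 0 — holds  (d = 1)
x = 2: LHS = |2 - 2| = |0| = 0, RHS = |2 - 1| = |1| = 1; 0 ≠ 1 — holds  (d = -1)
Away from these crossings d keeps a constant sign, and checking every integer in [-1000, 1000] confirms d ≠ 0 throughout. Hence the two sides are never equal, so the relation holds for every integer in [-1000, 1000].

No counterexample exists.

Answer: Always true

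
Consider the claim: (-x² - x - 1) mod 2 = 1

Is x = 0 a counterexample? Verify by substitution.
Substitute x = 0 into the relation:
x = 0: LHS = (-0² - 0 - 1) mod 2 = (-1) mod 2 = 1; 1 = 1 — holds

The relation holds at x = 0, so it is not a counterexample.

Answer: No, x = 0 is not a counterexample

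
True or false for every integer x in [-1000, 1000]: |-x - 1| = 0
The claim fails at x = 0:
x = 0: LHS = |-0 - 1| = |-1| = 1; 1 = 0 — FAILS

Because a single integer refutes it, the statement is false.

Answer: False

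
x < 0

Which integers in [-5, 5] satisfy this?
Holds for: {-5, -4, -3, -2, -1}
Fails for: {0, 1, 2, 3, 4, 5}

Answer: {-5, -4, -3, -2, -1}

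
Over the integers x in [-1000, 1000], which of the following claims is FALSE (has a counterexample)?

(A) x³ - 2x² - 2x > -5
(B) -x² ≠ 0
(A) x = -2: LHS = (-2)³ - 2·(-2)² - 2·(-2) = -12; -12 > -5 — FAILS
(B) x = 0: LHS = -0² = 0; 0 ≠ 0 — FAILS

Answer: Both A and B are false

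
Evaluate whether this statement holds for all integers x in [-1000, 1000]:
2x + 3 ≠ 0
Track d = LHS − RHS over the integers in [-1000, 1000]. Equality would need d = 0, but d changes sign only between consecutive integers, jumping over 0:
x = -2: LHS = 2·(-2) + 3 = -1; -1 ≠ 0 — holds  (d = -1)
x = -1: LHS = 2·(-1) + 3 = 1; 1 ≠ 0 — holds  (d = 1)
Away from these crossings d keeps a constant sign, and checking every integer in [-1000, 1000] confirms d ≠ 0 throughout. Hence the two sides are never equal, so the relation holds for every integer in [-1000, 1000].

No counterexample exists.

Answer: True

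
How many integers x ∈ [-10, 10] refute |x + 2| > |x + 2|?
Counterexamples in [-10, 10]: {-10, -9, -8, -7, -6, -5, -4, -3, -2, -1, 0, 1, 2, 3, 4, 5, 6, 7, 8, 9, 10}.

Counting them gives 21 values.

Answer: 21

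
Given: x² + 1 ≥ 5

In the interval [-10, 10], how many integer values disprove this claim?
Counterexamples in [-10, 10]: {-1, 0, 1}.

Counting them gives 3 values.

Answer: 3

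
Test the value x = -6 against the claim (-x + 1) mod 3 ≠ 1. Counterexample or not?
Substitute x = -6 into the relation:
x = -6: LHS = (-(-6) + 1) mod 3 = 7 mod 3 = 1; 1 ≠ 1 — FAILS

Since the claim fails at x = -6, this value is a counterexample.

Answer: Yes, x = -6 is a counterexample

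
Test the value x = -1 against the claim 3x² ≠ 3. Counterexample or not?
Substitute x = -1 into the relation:
x = -1: LHS = 3·(-1)² = 3; 3 ≠ 3 — FAILS

Since the claim fails at x = -1, this value is a counterexample.

Answer: Yes, x = -1 is a counterexample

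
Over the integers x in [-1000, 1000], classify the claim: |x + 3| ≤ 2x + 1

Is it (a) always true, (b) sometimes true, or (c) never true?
Holds at x = 2: LHS = |2 + 3| = |5| = 5, RHS = 2·2 + 1 = 5; 5 ≤ 5 — holds
Fails at x = 0: LHS = |0 + 3| = |3| = 3, RHS = 2·0 + 1 = 1; 3 ≤ 1 — FAILS
It is satisfied by some integers in the range but not all.

Answer: Sometimes true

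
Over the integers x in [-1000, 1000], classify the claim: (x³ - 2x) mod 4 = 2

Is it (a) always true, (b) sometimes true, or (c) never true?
For a polynomial with integer coefficients, its value mod 4 depends only on x mod 4, so it suffices to check one representative of each residue class, x = 0, 1, 2, 3:
x = 0: LHS = (0³ - 2·0) mod 4 = 0 mod 4 = 0; 0 = 2 — FAILS
x = 1: LHS = (1³ - 2·1) mod 4 = (-1) mod 4 = 3; 3 = 2 — FAILS
x = 2: LHS = (2³ - 2·2) mod 4 = 4 mod 4 = 0; 0 = 2 — FAILS
x = 3: LHS = (3³ - 2·3) mod 4 = 21 mod 4 = 1; 1 = 2 — FAILS
The relation fails in every residue class, so the claimed relation (=) fails for every integer in [-1000, 1000].

No integer in the range satisfies it.

Answer: Never true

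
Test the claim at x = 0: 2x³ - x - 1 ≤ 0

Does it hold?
x = 0: LHS = 2·0³ - 0 - 1 = -1; -1 ≤ 0 — holds

The relation is satisfied at x = 0.

Answer: Yes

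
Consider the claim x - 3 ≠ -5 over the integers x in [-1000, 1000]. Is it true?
The claim fails at x = -2:
x = -2: LHS = (-2) - 3 = -5; -5 ≠ -5 — FAILS

Because a single integer refutes it, the statement is false.

Answer: False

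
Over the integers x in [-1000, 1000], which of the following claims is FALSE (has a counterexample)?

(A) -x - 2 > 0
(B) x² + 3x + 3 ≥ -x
(A) x = 0: LHS = -0 - 2 = -2; -2 > 0 — FAILS
(B) x = -2: LHS = (-2)² + 3·(-2) + 3 = 1, RHS = -(-2) = 2; 1 ≥ 2 — FAILS

Answer: Both A and B are false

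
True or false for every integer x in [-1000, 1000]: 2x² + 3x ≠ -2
Over all integers in [-1000, 1000], LHS − RHS is always positive; it is smallest at x = -1, where it equals 1:
x = -1: LHS = 2·(-1)² + 3·(-1) = -1; -1 ≠ -2 — holds
At the ends of the range:
x = -1000: LHS = 2·(-1000)² + 3·(-1000) = 1997000; 1997000 ≠ -2 — holds
x = 1000: LHS = 2·1000² + 3·1000 = 2003000; 2003000 ≠ -2 — holds
Hence LHS − RHS is never 0, i.e. the two sides are never equal, so the relation holds for every integer in [-1000, 1000].

No counterexample exists.

Answer: True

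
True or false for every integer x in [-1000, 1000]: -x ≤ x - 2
The claim fails at x = 0:
x = 0: LHS = -0 = 0, RHS = 0 - 2 = -2; 0 ≤ -2 — FAILS

Because a single integer refutes it, the statement is false.

Answer: False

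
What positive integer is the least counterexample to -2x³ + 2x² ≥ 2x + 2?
Testing positive integers:
x = 1: LHS = -2·1³ + 2·1² = 0, RHS = 2·1 + 2 = 4; 0 ≥ 4 — FAILS  ← smallest positive counterexample

Answer: x = 1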